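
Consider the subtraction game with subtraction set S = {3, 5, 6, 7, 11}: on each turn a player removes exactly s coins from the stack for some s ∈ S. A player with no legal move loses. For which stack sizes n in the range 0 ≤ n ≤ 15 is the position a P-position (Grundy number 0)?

0, 1, 2, 10, 14

n :  0  1  2  3  4  5  6  7  8  9 10 11 12 13 14 15
G :  0  0  0  1  1  1  2  2  2  3  0  3  4  1  0  5
P-positions are exactly the n with G(n) = 0.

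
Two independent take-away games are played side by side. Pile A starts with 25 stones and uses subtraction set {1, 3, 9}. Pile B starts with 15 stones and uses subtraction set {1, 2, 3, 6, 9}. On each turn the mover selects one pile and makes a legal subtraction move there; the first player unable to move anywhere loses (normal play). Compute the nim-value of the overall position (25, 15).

Pile A, S = {1, 3, 9}:
n :  0  1  2  3  4  5  6  7  8  9 10 11 12 13 14 15 16 17 18 19 20 21 22 23 24 25
G :  0  1  0  1  0  1  0  1  0  1  0  1  0  1  0  1  0  1  0  1  0  1  0  1  0  1
G_A(25) = 1.
Pile B, S = {1, 2, 3, 6, 9}:
n :  0  1  2  3  4  5  6  7  8  9 10 11 12 13 14 15
G :  0  1  2  3  0  1  2  3  0  1  2  3  0  1  2  3
G_B(15) = 3.
Combined Grundy value = 1 ⊕ 3 = 2.

2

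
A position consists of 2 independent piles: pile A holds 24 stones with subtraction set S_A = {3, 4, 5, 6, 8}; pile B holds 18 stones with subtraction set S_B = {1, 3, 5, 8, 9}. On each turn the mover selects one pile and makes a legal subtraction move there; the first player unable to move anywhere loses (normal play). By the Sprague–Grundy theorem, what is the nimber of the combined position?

0

Pile A, S = {3, 4, 5, 6, 8}:
n :  0  1  2  3  4  5  6  7  8  9 10 11 12 13 14 15 16 17 18 19 20 21 22 23 24
G :  0  0  0  1  1  1  2  2  2  3  3  0  0  0  1  1  1  2  2  2  3  3  0  0  0
G_A(24) = 0.
Pile B, S = {1, 3, 5, 8, 9}:
G(0) = 0
G(1) = mex{0} = 1
G(2) = mex{1} = 0
G(3) = mex{0,0} = 1
G(4) = mex{1,1} = 0
G(5) = mex{0,0,0} = 1
G(6) = mex{1,1,1} = 0
G(7) = mex{0,0,0} = 1
G(8) = mex{1,1,1,0} = 2
G(9) = mex{2,0,0,1,0} = 3
G(10) = mex{3,1,1,0,1} = 2
G(11) = mex{2,2,0,1,0} = 3
G(12) = mex{3,3,1,0,1} = 2
G(13) = mex{2,2,2,1,0} = 3
G(14) = mex{3,3,3,0,1} = 2
G(15) = mex{2,2,2,1,0} = 3
G(16) = mex{3,3,3,2,1} = 0
G(17) = mex{0,2,2,3,2} = 1
G(18) = mex{1,3,3,2,3} = 0
G_B(18) = 0.
Combined Grundy value = 0 ⊕ 0 = 0.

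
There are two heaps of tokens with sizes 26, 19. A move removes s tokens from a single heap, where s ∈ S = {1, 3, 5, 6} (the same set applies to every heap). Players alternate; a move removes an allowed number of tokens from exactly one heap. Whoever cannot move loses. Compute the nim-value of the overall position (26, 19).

2

All heaps use S = {1, 3, 5, 6}:
n :  0  1  2  3  4  5  6  7  8  9 10 11 12 13 14 15 16 17 18 19 20 21 22 23 24 25 26
G :  0  1  0  1  0  1  2  3  2  3  2  0  1  0  1  0  1  2  3  2  3  2  0  1  0  1  0
Heap A: G(26) = 0.
Heap B: G(19) = 2.
Combined Grundy value = 0 ⊕ 2 = 2.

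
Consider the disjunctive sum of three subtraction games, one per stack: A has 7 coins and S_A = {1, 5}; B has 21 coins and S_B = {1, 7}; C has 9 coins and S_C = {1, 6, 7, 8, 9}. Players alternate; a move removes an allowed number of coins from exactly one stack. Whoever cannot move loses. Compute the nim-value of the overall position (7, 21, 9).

3

Stack A, S = {1, 5}:
G(0) = 0
G(1) = mex{0} = 1
G(2) = mex{1} = 0
G(3) = mex{0} = 1
G(4) = mex{1} = 0
G(5) = mex{0,0} = 1
G(6) = mex{1,1} = 0
G(7) = mex{0,0} = 1
G_A(7) = 1.
Stack B, S = {1, 7}:
G(0) = 0
G(1) = mex{0} = 1
G(2) = mex{1} = 0
G(3) = mex{0} = 1
G(4) = mex{1} = 0
G(5) = mex{0} = 1
G(6) = mex{1} = 0
G(7) = mex{0,0} = 1
G(8) = mex{1,1} = 0
G(9) = mex{0,0} = 1
G(10) = mex{1,1} = 0
G(11) = mex{0,0} = 1
G(12) = mex{1,1} = 0
G(13) = mex{0,0} = 1
G(14) = mex{1,1} = 0
G(15) = mex{0,0} = 1
G(16) = mex{1,1} = 0
G(17) = mex{0,0} = 1
G(18) = mex{1,1} = 0
G(19) = mex{0,0} = 1
G(20) = mex{1,1} = 0
G(21) = mex{0,0} = 1
G_B(21) = 1.
Stack C, S = {1, 6, 7, 8, 9}:
n : 0 1 2 3 4 5 6 7 8 9
G : 0 1 0 1 0 1 2 3 2 3
G_C(9) = 3.
Combined Grundy value = 1 ⊕ 1 ⊕ 3 = 3.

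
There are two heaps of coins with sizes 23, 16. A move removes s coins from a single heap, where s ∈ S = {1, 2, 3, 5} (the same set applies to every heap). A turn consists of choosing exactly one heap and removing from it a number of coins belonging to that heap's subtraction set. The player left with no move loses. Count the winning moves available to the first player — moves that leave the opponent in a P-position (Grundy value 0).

3

All heaps use S = {1, 2, 3, 5}:
n :  0  1  2  3  4  5  6  7  8  9 10 11 12 13 14 15 16 17 18 19 20 21 22 23
G :  0  1  2  3  0  1  2  3  0  1  2  3  0  1  2  3  0  1  2  3  0  1  2  3
Heap A: G(23) = 3.
Heap B: G(16) = 0.
Combined Grundy value = 3 ⊕ 0 = 3.
A winning move leaves total XOR = 0, i.e. changes one component's Grundy value g to g ⊕ X where X is the current total.
Heap A: need g' = 3⊕3 = 0. Options: 23−1→G=2, 23−2→G=1, 23−3→G=0, 23−5→G=2. Hits: 1.
Heap B: need g' = 0⊕3 = 3. Options: 16−1→G=3, 16−2→G=2, 16−3→G=1, 16−5→G=3. Hits: 2.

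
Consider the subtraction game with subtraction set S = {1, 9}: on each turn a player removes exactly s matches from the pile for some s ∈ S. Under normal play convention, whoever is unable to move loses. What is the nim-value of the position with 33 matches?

1

G(0) = 0
G(1) = mex{0} = 1
G(2) = mex{1} = 0
G(3) = mex{0} = 1
G(4) = mex{1} = 0
G(5) = mex{0} = 1
G(6) = mex{1} = 0
G(7) = mex{0} = 1
G(8) = mex{1} = 0
G(9) = mex{0,0} = 1
G(10) = mex{1,1} = 0
G(11) = mex{0,0} = 1
G(12) = mex{1,1} = 0
G(13) = mex{0,0} = 1
G(14) = mex{1,1} = 0
G(15) = mex{0,0} = 1
G(16) = mex{1,1} = 0
G(17) = mex{0,0} = 1
G(18) = mex{1,1} = 0
G(19) = mex{0,0} = 1
G(20) = mex{1,1} = 0
G(21) = mex{0,0} = 1
G(22) = mex{1,1} = 0
G(23) = mex{0,0} = 1
G(24) = mex{1,1} = 0
G(25) = mex{0,0} = 1
G(26) = mex{1,1} = 0
G(27) = mex{0,0} = 1
G(28) = mex{1,1} = 0
G(29) = mex{0,0} = 1
G(30) = mex{1,1} = 0
G(31) = mex{0,0} = 1
G(32) = mex{1,1} = 0
G(33) = mex{0,0} = 1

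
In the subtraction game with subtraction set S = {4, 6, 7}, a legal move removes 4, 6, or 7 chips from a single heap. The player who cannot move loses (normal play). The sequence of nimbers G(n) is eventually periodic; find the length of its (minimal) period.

11

n :  0  1  2  3  4  5  6  7  8  9 10 11 12 13 14 15 16 17 18 19 20 21 22 23
G :  0  0  0  0  1  1  1  1  2  2  2  0  0  0  0  1  1  1  1  2  2  2  0  0
G(n+11) = G(n) holds for n = 0,…,6 (a full window of length max(S) = 7), so the sequence is purely periodic with period 11.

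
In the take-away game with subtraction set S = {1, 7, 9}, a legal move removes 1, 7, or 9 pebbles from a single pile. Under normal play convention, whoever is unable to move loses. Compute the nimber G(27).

n :  0  1  2  3  4  5  6  7  8  9 10 11 12 13 14 15 16 17 18 19 20 21 22 23 24 25 26 27
G :  0  1  0  1  0  1  0  1  0  1  0  1  0  1  0  1  0  1  0  1  0  1  0  1  0  1  0  1

1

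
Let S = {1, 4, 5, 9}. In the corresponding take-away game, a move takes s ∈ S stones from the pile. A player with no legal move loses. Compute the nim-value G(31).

3

n :  0  1  2  3  4  5  6  7  8  9 10 11 12 13 14 15 16 17 18 19 20 21 22 23 24 25 26 27 28 29 30 31
G :  0  1  0  1  2  3  2  3  0  1  0  1  2  3  2  3  0  1  0  1  2  3  2  3  0  1  0  1  2  3  2  3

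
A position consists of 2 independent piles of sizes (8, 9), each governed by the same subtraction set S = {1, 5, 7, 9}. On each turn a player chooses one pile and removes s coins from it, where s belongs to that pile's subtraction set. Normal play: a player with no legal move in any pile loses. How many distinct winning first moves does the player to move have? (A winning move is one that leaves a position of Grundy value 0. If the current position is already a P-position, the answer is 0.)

All piles use S = {1, 5, 7, 9}:
n : 0 1 2 3 4 5 6 7 8 9
G : 0 1 0 1 0 1 0 1 0 1
Pile A: G(8) = 0.
Pile B: G(9) = 1.
Combined Grundy value = 0 ⊕ 1 = 1.
A winning move leaves total XOR = 0, i.e. changes one component's Grundy value g to g ⊕ X where X is the current total.
Pile A: need g' = 0⊕1 = 1. Options: 8−1→G=1, 8−5→G=1, 8−7→G=1. Hits: 3.
Pile B: need g' = 1⊕1 = 0. Options: 9−1→G=0, 9−5→G=0, 9−7→G=0, 9−9→G=0. Hits: 4.

7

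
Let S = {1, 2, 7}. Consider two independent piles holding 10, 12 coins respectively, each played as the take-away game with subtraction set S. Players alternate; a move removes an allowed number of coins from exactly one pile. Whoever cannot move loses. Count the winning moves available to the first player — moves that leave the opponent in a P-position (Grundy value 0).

3

All piles use S = {1, 2, 7}:
G(0) = 0
G(1) = mex{0} = 1
G(2) = mex{1,0} = 2
G(3) = mex{2,1} = 0
G(4) = mex{0,2} = 1
G(5) = mex{1,0} = 2
G(6) = mex{2,1} = 0
G(7) = mex{0,2,0} = 1
G(8) = mex{1,0,1} = 2
G(9) = mex{2,1,2} = 0
G(10) = mex{0,2,0} = 1
G(11) = mex{1,0,1} = 2
G(12) = mex{2,1,2} = 0
Pile A: G(10) = 1.
Pile B: G(12) = 0.
Combined Grundy value = 1 ⊕ 0 = 1.
A winning move leaves total XOR = 0, i.e. changes one component's Grundy value g to g ⊕ X where X is the current total.
Pile A: need g' = 1⊕1 = 0. Options: 10−1→G=0, 10−2→G=2, 10−7→G=0. Hits: 2.
Pile B: need g' = 0⊕1 = 1. Options: 12−1→G=2, 12−2→G=1, 12−7→G=2. Hits: 1.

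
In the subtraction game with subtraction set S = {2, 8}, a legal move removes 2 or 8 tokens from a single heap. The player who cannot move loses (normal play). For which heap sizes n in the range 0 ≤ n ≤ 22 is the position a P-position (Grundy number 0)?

0, 1, 4, 5, 10, 11, 14, 15, 20, 21

n :  0  1  2  3  4  5  6  7  8  9 10 11 12 13 14 15 16 17 18 19 20 21 22
G :  0  0  1  1  0  0  1  1  2  2  0  0  1  1  0  0  1  1  2  2  0  0  1
P-positions are exactly the n with G(n) = 0.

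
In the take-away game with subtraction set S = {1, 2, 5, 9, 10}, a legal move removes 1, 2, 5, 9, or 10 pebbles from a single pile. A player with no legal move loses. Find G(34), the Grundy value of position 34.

0

n :  0  1  2  3  4  5  6  7  8  9 10 11 12 13 14 15 16 17 18 19 20 21 22 23 24 25 26 27 28 29 30 31 32 33 34
G :  0  1  2  0  1  2  0  1  2  3  4  5  3  4  0  1  2  0  1  2  0  1  2  3  4  5  3  4  0  1  2  0  1  2  0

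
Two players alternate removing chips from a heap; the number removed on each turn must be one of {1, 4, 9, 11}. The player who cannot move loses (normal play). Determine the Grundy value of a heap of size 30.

n :  0  1  2  3  4  5  6  7  8  9 10 11 12 13 14 15 16 17 18 19 20 21 22 23 24 25 26 27 28 29 30
G :  0  1  0  1  2  0  1  0  1  2  0  1  0  1  2  0  1  0  1  2  0  1  0  1  2  0  1  0  1  2  0

0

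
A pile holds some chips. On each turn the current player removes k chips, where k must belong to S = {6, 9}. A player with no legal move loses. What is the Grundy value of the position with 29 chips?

G(0) = 0
G(1) = mex{} = 0
G(2) = mex{} = 0
G(3) = mex{} = 0
G(4) = mex{} = 0
G(5) = mex{} = 0
G(6) = mex{0} = 1
G(7) = mex{0} = 1
G(8) = mex{0} = 1
G(9) = mex{0,0} = 1
G(10) = mex{0,0} = 1
G(11) = mex{0,0} = 1
G(12) = mex{1,0} = 2
G(13) = mex{1,0} = 2
G(14) = mex{1,0} = 2
G(15) = mex{1,1} = 0
G(16) = mex{1,1} = 0
G(17) = mex{1,1} = 0
G(18) = mex{2,1} = 0
G(19) = mex{2,1} = 0
G(20) = mex{2,1} = 0
G(21) = mex{0,2} = 1
G(22) = mex{0,2} = 1
G(23) = mex{0,2} = 1
G(24) = mex{0,0} = 1
G(25) = mex{0,0} = 1
G(26) = mex{0,0} = 1
G(27) = mex{1,0} = 2
G(28) = mex{1,0} = 2
G(29) = mex{1,0} = 2

2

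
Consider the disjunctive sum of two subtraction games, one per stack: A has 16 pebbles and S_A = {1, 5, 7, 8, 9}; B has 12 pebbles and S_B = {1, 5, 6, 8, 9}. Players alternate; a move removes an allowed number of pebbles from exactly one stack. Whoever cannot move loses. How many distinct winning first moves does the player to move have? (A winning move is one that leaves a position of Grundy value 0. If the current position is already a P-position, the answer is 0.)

1

Stack A, S = {1, 5, 7, 8, 9}:
n :  0  1  2  3  4  5  6  7  8  9 10 11 12 13 14 15 16
G :  0  1  0  1  0  1  0  1  2  3  2  3  2  3  2  3  0
G_A(16) = 0.
Stack B, S = {1, 5, 6, 8, 9}:
G(0) = 0
G(1) = mex{0} = 1
G(2) = mex{1} = 0
G(3) = mex{0} = 1
G(4) = mex{1} = 0
G(5) = mex{0,0} = 1
G(6) = mex{1,1,0} = 2
G(7) = mex{2,0,1} = 3
G(8) = mex{3,1,0,0} = 2
G(9) = mex{2,0,1,1,0} = 3
G(10) = mex{3,1,0,0,1} = 2
G(11) = mex{2,2,1,1,0} = 3
G(12) = mex{3,3,2,0,1} = 4
G_B(12) = 4.
Combined Grundy value = 0 ⊕ 4 = 4.
A winning move leaves total XOR = 0, i.e. changes one component's Grundy value g to g ⊕ X where X is the current total.
Stack A: need g' = 0⊕4 = 4. Options: 16−1→G=3, 16−5→G=3, 16−7→G=3, 16−8→G=2, 16−9→G=1. Hits: 0.
Stack B: need g' = 4⊕4 = 0. Options: 12−1→G=3, 12−5→G=3, 12−6→G=2, 12−8→G=0, 12−9→G=1. Hits: 1.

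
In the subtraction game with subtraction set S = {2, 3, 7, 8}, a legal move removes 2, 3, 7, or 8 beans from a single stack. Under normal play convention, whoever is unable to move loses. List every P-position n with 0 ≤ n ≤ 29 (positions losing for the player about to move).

G(0) = 0
G(1) = mex{} = 0
G(2) = mex{0} = 1
G(3) = mex{0,0} = 1
G(4) = mex{1,0} = 2
G(5) = mex{1,1} = 0
G(6) = mex{2,1} = 0
G(7) = mex{0,2,0} = 1
G(8) = mex{0,0,0,0} = 1
G(9) = mex{1,0,1,0} = 2
G(10) = mex{1,1,1,1} = 0
G(11) = mex{2,1,2,1} = 0
G(12) = mex{0,2,0,2} = 1
G(13) = mex{0,0,0,0} = 1
G(14) = mex{1,0,1,0} = 2
G(15) = mex{1,1,1,1} = 0
G(16) = mex{2,1,2,1} = 0
G(17) = mex{0,2,0,2} = 1
G(18) = mex{0,0,0,0} = 1
G(19) = mex{1,0,1,0} = 2
G(20) = mex{1,1,1,1} = 0
G(21) = mex{2,1,2,1} = 0
G(22) = mex{0,2,0,2} = 1
G(23) = mex{0,0,0,0} = 1
G(24) = mex{1,0,1,0} = 2
G(25) = mex{1,1,1,1} = 0
G(26) = mex{2,1,2,1} = 0
G(27) = mex{0,2,0,2} = 1
G(28) = mex{0,0,0,0} = 1
G(29) = mex{1,0,1,0} = 2
P-positions are exactly the n with G(n) = 0.

0, 1, 5, 6, 10, 11, 15, 16, 20, 21, 25, 26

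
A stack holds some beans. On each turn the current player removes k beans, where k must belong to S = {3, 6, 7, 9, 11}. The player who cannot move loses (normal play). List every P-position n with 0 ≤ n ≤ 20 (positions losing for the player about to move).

0, 1, 2, 14, 15, 16

G(0) = 0
G(1) = mex{} = 0
G(2) = mex{} = 0
G(3) = mex{0} = 1
G(4) = mex{0} = 1
G(5) = mex{0} = 1
G(6) = mex{1,0} = 2
G(7) = mex{1,0,0} = 2
G(8) = mex{1,0,0} = 2
G(9) = mex{2,1,0,0} = 3
G(10) = mex{2,1,1,0} = 3
G(11) = mex{2,1,1,0,0} = 3
G(12) = mex{3,2,1,1,0} = 4
G(13) = mex{3,2,2,1,0} = 4
G(14) = mex{3,2,2,1,1} = 0
G(15) = mex{4,3,2,2,1} = 0
G(16) = mex{4,3,3,2,1} = 0
G(17) = mex{0,3,3,2,2} = 1
G(18) = mex{0,4,3,3,2} = 1
G(19) = mex{0,4,4,3,2} = 1
G(20) = mex{1,0,4,3,3} = 2
P-positions are exactly the n with G(n) = 0.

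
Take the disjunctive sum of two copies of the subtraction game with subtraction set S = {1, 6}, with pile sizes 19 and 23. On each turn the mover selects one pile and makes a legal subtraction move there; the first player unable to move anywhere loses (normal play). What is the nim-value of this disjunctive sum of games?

All piles use S = {1, 6}:
G(0) = 0
G(1) = mex{0} = 1
G(2) = mex{1} = 0
G(3) = mex{0} = 1
G(4) = mex{1} = 0
G(5) = mex{0} = 1
G(6) = mex{1,0} = 2
G(7) = mex{2,1} = 0
G(8) = mex{0,0} = 1
G(9) = mex{1,1} = 0
G(10) = mex{0,0} = 1
G(11) = mex{1,1} = 0
G(12) = mex{0,2} = 1
G(13) = mex{1,0} = 2
G(14) = mex{2,1} = 0
G(15) = mex{0,0} = 1
G(16) = mex{1,1} = 0
G(17) = mex{0,0} = 1
G(18) = mex{1,1} = 0
G(19) = mex{0,2} = 1
G(20) = mex{1,0} = 2
G(21) = mex{2,1} = 0
G(22) = mex{0,0} = 1
G(23) = mex{1,1} = 0
Pile A: G(19) = 1.
Pile B: G(23) = 0.
Combined Grundy value = 1 ⊕ 0 = 1.

1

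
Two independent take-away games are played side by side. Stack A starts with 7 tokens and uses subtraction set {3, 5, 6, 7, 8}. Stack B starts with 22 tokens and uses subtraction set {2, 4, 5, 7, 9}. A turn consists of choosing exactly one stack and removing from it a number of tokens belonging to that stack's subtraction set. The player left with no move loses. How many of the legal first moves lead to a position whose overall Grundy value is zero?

4

Stack A, S = {3, 5, 6, 7, 8}:
n : 0 1 2 3 4 5 6 7
G : 0 0 0 1 1 1 2 2
G_A(7) = 2.
Stack B, S = {2, 4, 5, 7, 9}:
G(0) = 0
G(1) = mex{} = 0
G(2) = mex{0} = 1
G(3) = mex{0} = 1
G(4) = mex{1,0} = 2
G(5) = mex{1,0,0} = 2
G(6) = mex{2,1,0} = 3
G(7) = mex{2,1,1,0} = 3
G(8) = mex{3,2,1,0} = 4
G(9) = mex{3,2,2,1,0} = 4
G(10) = mex{4,3,2,1,0} = 5
G(11) = mex{4,3,3,2,1} = 0
G(12) = mex{5,4,3,2,1} = 0
G(13) = mex{0,4,4,3,2} = 1
G(14) = mex{0,5,4,3,2} = 1
G(15) = mex{1,0,5,4,3} = 2
G(16) = mex{1,0,0,4,3} = 2
G(17) = mex{2,1,0,5,4} = 3
G(18) = mex{2,1,1,0,4} = 3
G(19) = mex{3,2,1,0,5} = 4
G(20) = mex{3,2,2,1,0} = 4
G(21) = mex{4,3,2,1,0} = 5
G(22) = mex{4,3,3,2,1} = 0
G_B(22) = 0.
Combined Grundy value = 2 ⊕ 0 = 2.
A winning move leaves total XOR = 0, i.e. changes one component's Grundy value g to g ⊕ X where X is the current total.
Stack A: need g' = 2⊕2 = 0. Options: 7−3→G=1, 7−5→G=0, 7−6→G=0, 7−7→G=0. Hits: 3.
Stack B: need g' = 0⊕2 = 2. Options: 22−2→G=4, 22−4→G=3, 22−5→G=3, 22−7→G=2, 22−9→G=1. Hits: 1.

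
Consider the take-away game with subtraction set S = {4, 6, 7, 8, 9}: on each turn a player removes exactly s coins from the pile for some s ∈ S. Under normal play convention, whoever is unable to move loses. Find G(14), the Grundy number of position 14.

n :  0  1  2  3  4  5  6  7  8  9 10 11 12 13 14
G :  0  0  0  0  1  1  1  1  2  2  2  2  3  0  0

0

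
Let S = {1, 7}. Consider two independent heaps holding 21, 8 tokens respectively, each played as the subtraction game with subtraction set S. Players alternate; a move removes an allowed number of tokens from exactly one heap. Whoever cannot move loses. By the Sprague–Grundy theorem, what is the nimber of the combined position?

1

All heaps use S = {1, 7}:
n :  0  1  2  3  4  5  6  7  8  9 10 11 12 13 14 15 16 17 18 19 20 21
G :  0  1  0  1  0  1  0  1  0  1  0  1  0  1  0  1  0  1  0  1  0  1
Heap A: G(21) = 1.
Heap B: G(8) = 0.
Combined Grundy value = 1 ⊕ 0 = 1.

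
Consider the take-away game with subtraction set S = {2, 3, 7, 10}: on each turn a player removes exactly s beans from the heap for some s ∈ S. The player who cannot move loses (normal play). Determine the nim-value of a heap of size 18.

n :  0  1  2  3  4  5  6  7  8  9 10 11 12 13 14 15 16 17 18
G :  0  0  1  1  2  0  0  1  1  2  2  3  3  4  0  2  1  3  0

0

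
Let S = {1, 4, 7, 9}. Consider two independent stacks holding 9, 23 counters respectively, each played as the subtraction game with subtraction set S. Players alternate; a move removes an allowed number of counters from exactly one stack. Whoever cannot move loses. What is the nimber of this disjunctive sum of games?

All stacks use S = {1, 4, 7, 9}:
G(0) = 0
G(1) = mex{0} = 1
G(2) = mex{1} = 0
G(3) = mex{0} = 1
G(4) = mex{1,0} = 2
G(5) = mex{2,1} = 0
G(6) = mex{0,0} = 1
G(7) = mex{1,1,0} = 2
G(8) = mex{2,2,1} = 0
G(9) = mex{0,0,0,0} = 1
G(10) = mex{1,1,1,1} = 0
G(11) = mex{0,2,2,0} = 1
G(12) = mex{1,0,0,1} = 2
G(13) = mex{2,1,1,2} = 0
G(14) = mex{0,0,2,0} = 1
G(15) = mex{1,1,0,1} = 2
G(16) = mex{2,2,1,2} = 0
G(17) = mex{0,0,0,0} = 1
G(18) = mex{1,1,1,1} = 0
G(19) = mex{0,2,2,0} = 1
G(20) = mex{1,0,0,1} = 2
G(21) = mex{2,1,1,2} = 0
G(22) = mex{0,0,2,0} = 1
G(23) = mex{1,1,0,1} = 2
Stack A: G(9) = 1.
Stack B: G(23) = 2.
Combined Grundy value = 1 ⊕ 2 = 3.

3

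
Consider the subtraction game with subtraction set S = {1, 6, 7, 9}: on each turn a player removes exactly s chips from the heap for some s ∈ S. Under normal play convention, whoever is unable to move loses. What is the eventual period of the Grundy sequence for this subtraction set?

G(0) = 0
G(1) = mex{0} = 1
G(2) = mex{1} = 0
G(3) = mex{0} = 1
G(4) = mex{1} = 0
G(5) = mex{0} = 1
G(6) = mex{1,0} = 2
G(7) = mex{2,1,0} = 3
G(8) = mex{3,0,1} = 2
G(9) = mex{2,1,0,0} = 3
G(10) = mex{3,0,1,1} = 2
G(11) = mex{2,1,0,0} = 3
G(12) = mex{3,2,1,1} = 0
G(13) = mex{0,3,2,0} = 1
G(14) = mex{1,2,3,1} = 0
G(15) = mex{0,3,2,2} = 1
G(16) = mex{1,2,3,3} = 0
G(17) = mex{0,3,2,2} = 1
G(18) = mex{1,0,3,3} = 2
G(19) = mex{2,1,0,2} = 3
G(20) = mex{3,0,1,3} = 2
G(21) = mex{2,1,0,0} = 3
G(22) = mex{3,0,1,1} = 2
G(23) = mex{2,1,0,0} = 3
G(24) = mex{3,2,1,1} = 0
G(25) = mex{0,3,2,0} = 1
G(n+12) = G(n) holds for n = 0,…,8 (a full window of length max(S) = 9), so the sequence is purely periodic with period 12.

12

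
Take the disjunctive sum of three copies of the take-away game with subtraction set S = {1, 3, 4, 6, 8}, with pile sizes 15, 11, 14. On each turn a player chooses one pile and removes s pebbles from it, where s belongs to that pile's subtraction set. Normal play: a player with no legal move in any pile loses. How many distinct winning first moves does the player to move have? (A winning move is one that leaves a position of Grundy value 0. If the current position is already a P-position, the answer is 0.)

All piles use S = {1, 3, 4, 6, 8}:
n :  0  1  2  3  4  5  6  7  8  9 10 11 12 13 14 15
G :  0  1  0  1  2  3  2  0  1  0  1  2  3  2  0  1
Pile A: G(15) = 1.
Pile B: G(11) = 2.
Pile C: G(14) = 0.
Combined Grundy value = 1 ⊕ 2 ⊕ 0 = 3.
A winning move leaves total XOR = 0, i.e. changes one component's Grundy value g to g ⊕ X where X is the current total.
Pile A: need g' = 1⊕3 = 2. Options: 15−1→G=0, 15−3→G=3, 15−4→G=2, 15−6→G=0, 15−8→G=0. Hits: 1.
Pile B: need g' = 2⊕3 = 1. Options: 11−1→G=1, 11−3→G=1, 11−4→G=0, 11−6→G=3, 11−8→G=1. Hits: 3.
Pile C: need g' = 0⊕3 = 3. Options: 14−1→G=2, 14−3→G=2, 14−4→G=1, 14−6→G=1, 14−8→G=2. Hits: 0.

4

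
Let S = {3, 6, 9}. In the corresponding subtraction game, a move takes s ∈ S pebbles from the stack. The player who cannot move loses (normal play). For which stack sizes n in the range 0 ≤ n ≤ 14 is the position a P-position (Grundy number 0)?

0, 1, 2, 12, 13, 14

G(0) = 0
G(1) = mex{} = 0
G(2) = mex{} = 0
G(3) = mex{0} = 1
G(4) = mex{0} = 1
G(5) = mex{0} = 1
G(6) = mex{1,0} = 2
G(7) = mex{1,0} = 2
G(8) = mex{1,0} = 2
G(9) = mex{2,1,0} = 3
G(10) = mex{2,1,0} = 3
G(11) = mex{2,1,0} = 3
G(12) = mex{3,2,1} = 0
G(13) = mex{3,2,1} = 0
G(14) = mex{3,2,1} = 0
P-positions are exactly the n with G(n) = 0.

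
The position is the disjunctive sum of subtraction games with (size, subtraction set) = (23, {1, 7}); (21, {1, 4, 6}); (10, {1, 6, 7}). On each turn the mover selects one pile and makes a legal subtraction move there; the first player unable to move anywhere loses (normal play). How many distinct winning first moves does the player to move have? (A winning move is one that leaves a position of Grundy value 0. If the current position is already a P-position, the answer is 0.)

1

Pile A, S = {1, 7}:
G(0) = 0
G(1) = mex{0} = 1
G(2) = mex{1} = 0
G(3) = mex{0} = 1
G(4) = mex{1} = 0
G(5) = mex{0} = 1
G(6) = mex{1} = 0
G(7) = mex{0,0} = 1
G(8) = mex{1,1} = 0
G(9) = mex{0,0} = 1
G(10) = mex{1,1} = 0
G(11) = mex{0,0} = 1
G(12) = mex{1,1} = 0
G(13) = mex{0,0} = 1
G(14) = mex{1,1} = 0
G(15) = mex{0,0} = 1
G(16) = mex{1,1} = 0
G(17) = mex{0,0} = 1
G(18) = mex{1,1} = 0
G(19) = mex{0,0} = 1
G(20) = mex{1,1} = 0
G(21) = mex{0,0} = 1
G(22) = mex{1,1} = 0
G(23) = mex{0,0} = 1
G_A(23) = 1.
Pile B, S = {1, 4, 6}:
n :  0  1  2  3  4  5  6  7  8  9 10 11 12 13 14 15 16 17 18 19 20 21
G :  0  1  0  1  2  0  1  0  1  2  0  1  0  1  2  0  1  0  1  2  0  1
G_B(21) = 1.
Pile C, S = {1, 6, 7}:
n :  0  1  2  3  4  5  6  7  8  9 10
G :  0  1  0  1  0  1  2  3  2  3  2
G_C(10) = 2.
Combined Grundy value = 1 ⊕ 1 ⊕ 2 = 2.
A winning move leaves total XOR = 0, i.e. changes one component's Grundy value g to g ⊕ X where X is the current total.
Pile A: need g' = 1⊕2 = 3. Options: 23−1→G=0, 23−7→G=0. Hits: 0.
Pile B: need g' = 1⊕2 = 3. Options: 21−1→G=0, 21−4→G=0, 21−6→G=0. Hits: 0.
Pile C: need g' = 2⊕2 = 0. Options: 10−1→G=3, 10−6→G=0, 10−7→G=1. Hits: 1.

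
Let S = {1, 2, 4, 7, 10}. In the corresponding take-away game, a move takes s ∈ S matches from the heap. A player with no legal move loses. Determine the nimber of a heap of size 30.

G(0) = 0
G(1) = mex{0} = 1
G(2) = mex{1,0} = 2
G(3) = mex{2,1} = 0
G(4) = mex{0,2,0} = 1
G(5) = mex{1,0,1} = 2
G(6) = mex{2,1,2} = 0
G(7) = mex{0,2,0,0} = 1
G(8) = mex{1,0,1,1} = 2
G(9) = mex{2,1,2,2} = 0
G(10) = mex{0,2,0,0,0} = 1
G(11) = mex{1,0,1,1,1} = 2
G(12) = mex{2,1,2,2,2} = 0
G(13) = mex{0,2,0,0,0} = 1
G(14) = mex{1,0,1,1,1} = 2
G(15) = mex{2,1,2,2,2} = 0
G(16) = mex{0,2,0,0,0} = 1
G(17) = mex{1,0,1,1,1} = 2
G(18) = mex{2,1,2,2,2} = 0
G(19) = mex{0,2,0,0,0} = 1
G(20) = mex{1,0,1,1,1} = 2
G(21) = mex{2,1,2,2,2} = 0
G(22) = mex{0,2,0,0,0} = 1
G(23) = mex{1,0,1,1,1} = 2
G(24) = mex{2,1,2,2,2} = 0
G(25) = mex{0,2,0,0,0} = 1
G(26) = mex{1,0,1,1,1} = 2
G(27) = mex{2,1,2,2,2} = 0
G(28) = mex{0,2,0,0,0} = 1
G(29) = mex{1,0,1,1,1} = 2
G(30) = mex{2,1,2,2,2} = 0

0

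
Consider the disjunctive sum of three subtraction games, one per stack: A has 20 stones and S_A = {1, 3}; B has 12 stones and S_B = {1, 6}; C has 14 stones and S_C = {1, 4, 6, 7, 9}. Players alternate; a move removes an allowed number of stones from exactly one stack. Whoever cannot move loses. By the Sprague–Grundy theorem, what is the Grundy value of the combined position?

0

Stack A, S = {1, 3}:
G(0) = 0
G(1) = mex{0} = 1
G(2) = mex{1} = 0
G(3) = mex{0,0} = 1
G(4) = mex{1,1} = 0
G(5) = mex{0,0} = 1
G(6) = mex{1,1} = 0
G(7) = mex{0,0} = 1
G(8) = mex{1,1} = 0
G(9) = mex{0,0} = 1
G(10) = mex{1,1} = 0
G(11) = mex{0,0} = 1
G(12) = mex{1,1} = 0
G(13) = mex{0,0} = 1
G(14) = mex{1,1} = 0
G(15) = mex{0,0} = 1
G(16) = mex{1,1} = 0
G(17) = mex{0,0} = 1
G(18) = mex{1,1} = 0
G(19) = mex{0,0} = 1
G(20) = mex{1,1} = 0
G_A(20) = 0.
Stack B, S = {1, 6}:
n :  0  1  2  3  4  5  6  7  8  9 10 11 12
G :  0  1  0  1  0  1  2  0  1  0  1  0  1
G_B(12) = 1.
Stack C, S = {1, 4, 6, 7, 9}:
n :  0  1  2  3  4  5  6  7  8  9 10 11 12 13 14
G :  0  1  0  1  2  0  1  2  3  2  0  1  2  0  1
G_C(14) = 1.
Combined Grundy value = 0 ⊕ 1 ⊕ 1 = 0.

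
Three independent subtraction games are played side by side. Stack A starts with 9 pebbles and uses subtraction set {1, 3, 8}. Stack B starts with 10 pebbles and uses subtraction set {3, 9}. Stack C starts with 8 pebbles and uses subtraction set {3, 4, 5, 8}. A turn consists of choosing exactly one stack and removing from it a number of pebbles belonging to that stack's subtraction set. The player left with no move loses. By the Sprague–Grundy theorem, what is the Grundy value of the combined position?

0

Stack A, S = {1, 3, 8}:
n : 0 1 2 3 4 5 6 7 8 9
G : 0 1 0 1 0 1 0 1 2 3
G_A(9) = 3.
Stack B, S = {3, 9}:
n :  0  1  2  3  4  5  6  7  8  9 10
G :  0  0  0  1  1  1  0  0  0  1  1
G_B(10) = 1.
Stack C, S = {3, 4, 5, 8}:
n : 0 1 2 3 4 5 6 7 8
G : 0 0 0 1 1 1 2 2 2
G_C(8) = 2.
Combined Grundy value = 3 ⊕ 1 ⊕ 2 = 0.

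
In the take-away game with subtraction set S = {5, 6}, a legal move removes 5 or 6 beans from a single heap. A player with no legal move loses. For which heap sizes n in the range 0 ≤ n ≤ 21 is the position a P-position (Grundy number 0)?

G(0) = 0
G(1) = mex{} = 0
G(2) = mex{} = 0
G(3) = mex{} = 0
G(4) = mex{} = 0
G(5) = mex{0} = 1
G(6) = mex{0,0} = 1
G(7) = mex{0,0} = 1
G(8) = mex{0,0} = 1
G(9) = mex{0,0} = 1
G(10) = mex{1,0} = 2
G(11) = mex{1,1} = 0
G(12) = mex{1,1} = 0
G(13) = mex{1,1} = 0
G(14) = mex{1,1} = 0
G(15) = mex{2,1} = 0
G(16) = mex{0,2} = 1
G(17) = mex{0,0} = 1
G(18) = mex{0,0} = 1
G(19) = mex{0,0} = 1
G(20) = mex{0,0} = 1
G(21) = mex{1,0} = 2
P-positions are exactly the n with G(n) = 0.

0, 1, 2, 3, 4, 11, 12, 13, 14, 15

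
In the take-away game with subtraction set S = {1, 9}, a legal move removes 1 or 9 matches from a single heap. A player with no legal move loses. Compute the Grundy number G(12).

0

G(0) = 0
G(1) = mex{0} = 1
G(2) = mex{1} = 0
G(3) = mex{0} = 1
G(4) = mex{1} = 0
G(5) = mex{0} = 1
G(6) = mex{1} = 0
G(7) = mex{0} = 1
G(8) = mex{1} = 0
G(9) = mex{0,0} = 1
G(10) = mex{1,1} = 0
G(11) = mex{0,0} = 1
G(12) = mex{1,1} = 0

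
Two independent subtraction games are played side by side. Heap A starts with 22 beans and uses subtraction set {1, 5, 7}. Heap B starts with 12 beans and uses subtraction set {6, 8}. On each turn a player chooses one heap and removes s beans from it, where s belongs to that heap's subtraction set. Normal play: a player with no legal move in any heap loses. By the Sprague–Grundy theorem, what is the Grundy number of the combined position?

Heap A, S = {1, 5, 7}:
G(0) = 0
G(1) = mex{0} = 1
G(2) = mex{1} = 0
G(3) = mex{0} = 1
G(4) = mex{1} = 0
G(5) = mex{0,0} = 1
G(6) = mex{1,1} = 0
G(7) = mex{0,0,0} = 1
G(8) = mex{1,1,1} = 0
G(9) = mex{0,0,0} = 1
G(10) = mex{1,1,1} = 0
G(11) = mex{0,0,0} = 1
G(12) = mex{1,1,1} = 0
G(13) = mex{0,0,0} = 1
G(14) = mex{1,1,1} = 0
G(15) = mex{0,0,0} = 1
G(16) = mex{1,1,1} = 0
G(17) = mex{0,0,0} = 1
G(18) = mex{1,1,1} = 0
G(19) = mex{0,0,0} = 1
G(20) = mex{1,1,1} = 0
G(21) = mex{0,0,0} = 1
G(22) = mex{1,1,1} = 0
G_A(22) = 0.
Heap B, S = {6, 8}:
G(0) = 0
G(1) = mex{} = 0
G(2) = mex{} = 0
G(3) = mex{} = 0
G(4) = mex{} = 0
G(5) = mex{} = 0
G(6) = mex{0} = 1
G(7) = mex{0} = 1
G(8) = mex{0,0} = 1
G(9) = mex{0,0} = 1
G(10) = mex{0,0} = 1
G(11) = mex{0,0} = 1
G(12) = mex{1,0} = 2
G_B(12) = 2.
Combined Grundy value = 0 ⊕ 2 = 2.

2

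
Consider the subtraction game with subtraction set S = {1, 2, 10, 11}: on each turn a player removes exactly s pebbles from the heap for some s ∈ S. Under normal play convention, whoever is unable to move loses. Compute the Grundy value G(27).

G(0) = 0
G(1) = mex{0} = 1
G(2) = mex{1,0} = 2
G(3) = mex{2,1} = 0
G(4) = mex{0,2} = 1
G(5) = mex{1,0} = 2
G(6) = mex{2,1} = 0
G(7) = mex{0,2} = 1
G(8) = mex{1,0} = 2
G(9) = mex{2,1} = 0
G(10) = mex{0,2,0} = 1
G(11) = mex{1,0,1,0} = 2
G(12) = mex{2,1,2,1} = 0
G(13) = mex{0,2,0,2} = 1
G(14) = mex{1,0,1,0} = 2
G(15) = mex{2,1,2,1} = 0
G(16) = mex{0,2,0,2} = 1
G(17) = mex{1,0,1,0} = 2
G(18) = mex{2,1,2,1} = 0
G(19) = mex{0,2,0,2} = 1
G(20) = mex{1,0,1,0} = 2
G(21) = mex{2,1,2,1} = 0
G(22) = mex{0,2,0,2} = 1
G(23) = mex{1,0,1,0} = 2
G(24) = mex{2,1,2,1} = 0
G(25) = mex{0,2,0,2} = 1
G(26) = mex{1,0,1,0} = 2
G(27) = mex{2,1,2,1} = 0

0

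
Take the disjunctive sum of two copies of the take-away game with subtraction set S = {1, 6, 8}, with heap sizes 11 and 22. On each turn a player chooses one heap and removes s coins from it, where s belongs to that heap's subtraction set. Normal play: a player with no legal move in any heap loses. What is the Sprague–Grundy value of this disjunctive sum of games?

1

All heaps use S = {1, 6, 8}:
n :  0  1  2  3  4  5  6  7  8  9 10 11 12 13 14 15 16 17 18 19 20 21 22
G :  0  1  0  1  0  1  2  0  1  0  1  0  1  2  0  1  0  1  0  1  2  0  1
Heap A: G(11) = 0.
Heap B: G(22) = 1.
Combined Grundy value = 0 ⊕ 1 = 1.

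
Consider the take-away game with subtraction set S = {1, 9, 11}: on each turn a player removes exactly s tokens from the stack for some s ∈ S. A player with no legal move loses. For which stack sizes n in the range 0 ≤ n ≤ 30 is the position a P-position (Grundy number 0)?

n :  0  1  2  3  4  5  6  7  8  9 10 11 12 13 14 15 16 17 18 19 20 21 22 23 24 25 26 27 28 29 30
G :  0  1  0  1  0  1  0  1  0  1  0  1  0  1  0  1  0  1  0  1  0  1  0  1  0  1  0  1  0  1  0
P-positions are exactly the n with G(n) = 0.

0, 2, 4, 6, 8, 10, 12, 14, 16, 18, 20, 22, 24, 26, 28, 30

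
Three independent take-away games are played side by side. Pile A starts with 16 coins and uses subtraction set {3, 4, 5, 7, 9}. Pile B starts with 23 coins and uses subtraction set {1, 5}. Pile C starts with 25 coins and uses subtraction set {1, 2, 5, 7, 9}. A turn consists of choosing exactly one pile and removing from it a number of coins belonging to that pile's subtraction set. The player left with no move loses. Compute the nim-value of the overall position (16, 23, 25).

5

Pile A, S = {3, 4, 5, 7, 9}:
n :  0  1  2  3  4  5  6  7  8  9 10 11 12 13 14 15 16
G :  0  0  0  1  1  1  2  2  2  3  3  3  0  0  0  1  1
G_A(16) = 1.
Pile B, S = {1, 5}:
G(0) = 0
G(1) = mex{0} = 1
G(2) = mex{1} = 0
G(3) = mex{0} = 1
G(4) = mex{1} = 0
G(5) = mex{0,0} = 1
G(6) = mex{1,1} = 0
G(7) = mex{0,0} = 1
G(8) = mex{1,1} = 0
G(9) = mex{0,0} = 1
G(10) = mex{1,1} = 0
G(11) = mex{0,0} = 1
G(12) = mex{1,1} = 0
G(13) = mex{0,0} = 1
G(14) = mex{1,1} = 0
G(15) = mex{0,0} = 1
G(16) = mex{1,1} = 0
G(17) = mex{0,0} = 1
G(18) = mex{1,1} = 0
G(19) = mex{0,0} = 1
G(20) = mex{1,1} = 0
G(21) = mex{0,0} = 1
G(22) = mex{1,1} = 0
G(23) = mex{0,0} = 1
G_B(23) = 1.
Pile C, S = {1, 2, 5, 7, 9}:
n :  0  1  2  3  4  5  6  7  8  9 10 11 12 13 14 15 16 17 18 19 20 21 22 23 24 25
G :  0  1  2  0  1  2  0  1  2  3  4  5  3  4  0  1  2  0  1  2  0  1  2  3  4  5
G_C(25) = 5.
Combined Grundy value = 1 ⊕ 1 ⊕ 5 = 5.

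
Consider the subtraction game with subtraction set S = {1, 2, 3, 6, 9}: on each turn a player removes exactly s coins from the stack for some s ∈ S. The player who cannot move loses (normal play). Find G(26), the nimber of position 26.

2

n :  0  1  2  3  4  5  6  7  8  9 10 11 12 13 14 15 16 17 18 19 20 21 22 23 24 25 26
G :  0  1  2  3  0  1  2  3  0  1  2  3  0  1  2  3  0  1  2  3  0  1  2  3  0  1  2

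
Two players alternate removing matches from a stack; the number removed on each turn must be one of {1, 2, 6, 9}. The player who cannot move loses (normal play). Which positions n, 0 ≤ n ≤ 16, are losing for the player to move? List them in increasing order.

0, 3, 7, 10, 14

n :  0  1  2  3  4  5  6  7  8  9 10 11 12 13 14 15 16
G :  0  1  2  0  1  2  3  0  1  2  0  1  2  3  0  1  2
P-positions are exactly the n with G(n) = 0.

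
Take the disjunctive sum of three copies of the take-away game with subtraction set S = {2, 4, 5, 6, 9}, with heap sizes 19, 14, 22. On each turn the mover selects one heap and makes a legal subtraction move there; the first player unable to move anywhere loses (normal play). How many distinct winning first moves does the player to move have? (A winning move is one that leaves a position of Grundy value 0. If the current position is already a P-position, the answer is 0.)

All heaps use S = {2, 4, 5, 6, 9}:
G(0) = 0
G(1) = mex{} = 0
G(2) = mex{0} = 1
G(3) = mex{0} = 1
G(4) = mex{1,0} = 2
G(5) = mex{1,0,0} = 2
G(6) = mex{2,1,0,0} = 3
G(7) = mex{2,1,1,0} = 3
G(8) = mex{3,2,1,1} = 0
G(9) = mex{3,2,2,1,0} = 4
G(10) = mex{0,3,2,2,0} = 1
G(11) = mex{4,3,3,2,1} = 0
G(12) = mex{1,0,3,3,1} = 2
G(13) = mex{0,4,0,3,2} = 1
G(14) = mex{2,1,4,0,2} = 3
G(15) = mex{1,0,1,4,3} = 2
G(16) = mex{3,2,0,1,3} = 4
G(17) = mex{2,1,2,0,0} = 3
G(18) = mex{4,3,1,2,4} = 0
G(19) = mex{3,2,3,1,1} = 0
G(20) = mex{0,4,2,3,0} = 1
G(21) = mex{0,3,4,2,2} = 1
G(22) = mex{1,0,3,4,1} = 2
Heap A: G(19) = 0.
Heap B: G(14) = 3.
Heap C: G(22) = 2.
Combined Grundy value = 0 ⊕ 3 ⊕ 2 = 1.
A winning move leaves total XOR = 0, i.e. changes one component's Grundy value g to g ⊕ X where X is the current total.
Heap A: need g' = 0⊕1 = 1. Options: 19−2→G=3, 19−4→G=2, 19−5→G=3, 19−6→G=1, 19−9→G=1. Hits: 2.
Heap B: need g' = 3⊕1 = 2. Options: 14−2→G=2, 14−4→G=1, 14−5→G=4, 14−6→G=0, 14−9→G=2. Hits: 2.
Heap C: need g' = 2⊕1 = 3. Options: 22−2→G=1, 22−4→G=0, 22−5→G=3, 22−6→G=4, 22−9→G=1. Hits: 1.

5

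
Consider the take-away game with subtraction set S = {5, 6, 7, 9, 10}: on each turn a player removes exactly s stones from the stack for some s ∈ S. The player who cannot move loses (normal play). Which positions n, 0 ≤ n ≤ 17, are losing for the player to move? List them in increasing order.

n :  0  1  2  3  4  5  6  7  8  9 10 11 12 13 14 15 16 17
G :  0  0  0  0  0  1  1  1  1  1  2  2  2  2  2  0  0  0
P-positions are exactly the n with G(n) = 0.

0, 1, 2, 3, 4, 15, 16, 17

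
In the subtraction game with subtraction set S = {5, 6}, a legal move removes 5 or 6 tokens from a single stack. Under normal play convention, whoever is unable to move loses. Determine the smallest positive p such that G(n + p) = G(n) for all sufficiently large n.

11

G(0) = 0
G(1) = mex{} = 0
G(2) = mex{} = 0
G(3) = mex{} = 0
G(4) = mex{} = 0
G(5) = mex{0} = 1
G(6) = mex{0,0} = 1
G(7) = mex{0,0} = 1
G(8) = mex{0,0} = 1
G(9) = mex{0,0} = 1
G(10) = mex{1,0} = 2
G(11) = mex{1,1} = 0
G(12) = mex{1,1} = 0
G(13) = mex{1,1} = 0
G(14) = mex{1,1} = 0
G(15) = mex{2,1} = 0
G(16) = mex{0,2} = 1
G(17) = mex{0,0} = 1
G(18) = mex{0,0} = 1
G(19) = mex{0,0} = 1
G(20) = mex{0,0} = 1
G(21) = mex{1,0} = 2
G(22) = mex{1,1} = 0
G(23) = mex{1,1} = 0
G(n+11) = G(n) holds for n = 0,…,5 (a full window of length max(S) = 6), so the sequence is purely periodic with period 11.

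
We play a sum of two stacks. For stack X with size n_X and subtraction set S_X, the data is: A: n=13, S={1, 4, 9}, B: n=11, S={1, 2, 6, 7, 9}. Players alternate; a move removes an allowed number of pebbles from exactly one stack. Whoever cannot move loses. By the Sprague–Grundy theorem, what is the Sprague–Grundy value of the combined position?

1

Stack A, S = {1, 4, 9}:
n :  0  1  2  3  4  5  6  7  8  9 10 11 12 13
G :  0  1  0  1  2  0  1  0  1  2  0  1  0  1
G_A(13) = 1.
Stack B, S = {1, 2, 6, 7, 9}:
n :  0  1  2  3  4  5  6  7  8  9 10 11
G :  0  1  2  0  1  2  3  4  0  1  2  0
G_B(11) = 0.
Combined Grundy value = 1 ⊕ 0 = 1.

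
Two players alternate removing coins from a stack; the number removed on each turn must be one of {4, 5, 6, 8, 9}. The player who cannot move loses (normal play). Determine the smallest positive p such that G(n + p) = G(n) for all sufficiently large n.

n :  0  1  2  3  4  5  6  7  8  9 10 11 12 13 14 15 16 17 18 19 20 21 22 23 24 25 26 27
G :  0  0  0  0  1  1  1  1  2  2  2  2  3  0  0  0  0  1  1  1  1  2  2  2  2  3  0  0
G(n+13) = G(n) holds for n = 0,…,8 (a full window of length max(S) = 9), so the sequence is purely periodic with period 13.

13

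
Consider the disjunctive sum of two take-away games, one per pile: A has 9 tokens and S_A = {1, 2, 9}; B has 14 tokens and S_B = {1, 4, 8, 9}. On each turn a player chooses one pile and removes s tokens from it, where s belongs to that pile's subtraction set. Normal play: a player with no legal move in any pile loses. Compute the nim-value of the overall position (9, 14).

Pile A, S = {1, 2, 9}:
G(0) = 0
G(1) = mex{0} = 1
G(2) = mex{1,0} = 2
G(3) = mex{2,1} = 0
G(4) = mex{0,2} = 1
G(5) = mex{1,0} = 2
G(6) = mex{2,1} = 0
G(7) = mex{0,2} = 1
G(8) = mex{1,0} = 2
G(9) = mex{2,1,0} = 3
G_A(9) = 3.
Pile B, S = {1, 4, 8, 9}:
G(0) = 0
G(1) = mex{0} = 1
G(2) = mex{1} = 0
G(3) = mex{0} = 1
G(4) = mex{1,0} = 2
G(5) = mex{2,1} = 0
G(6) = mex{0,0} = 1
G(7) = mex{1,1} = 0
G(8) = mex{0,2,0} = 1
G(9) = mex{1,0,1,0} = 2
G(10) = mex{2,1,0,1} = 3
G(11) = mex{3,0,1,0} = 2
G(12) = mex{2,1,2,1} = 0
G(13) = mex{0,2,0,2} = 1
G(14) = mex{1,3,1,0} = 2
G_B(14) = 2.
Combined Grundy value = 3 ⊕ 2 = 1.

1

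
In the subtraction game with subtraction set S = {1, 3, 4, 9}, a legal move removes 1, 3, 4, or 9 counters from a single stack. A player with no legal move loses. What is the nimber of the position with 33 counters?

n :  0  1  2  3  4  5  6  7  8  9 10 11 12 13 14 15 16 17 18 19 20 21 22 23 24 25 26 27 28 29 30 31 32 33
G :  0  1  0  1  2  3  2  0  1  4  3  2  0  1  0  1  2  3  2  0  1  4  3  2  0  1  0  1  2  3  2  0  1  4

4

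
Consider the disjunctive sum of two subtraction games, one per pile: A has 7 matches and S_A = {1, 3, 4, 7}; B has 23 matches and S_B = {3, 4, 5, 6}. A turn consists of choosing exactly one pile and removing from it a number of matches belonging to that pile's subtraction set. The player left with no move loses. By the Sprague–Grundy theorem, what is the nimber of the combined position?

Pile A, S = {1, 3, 4, 7}:
G(0) = 0
G(1) = mex{0} = 1
G(2) = mex{1} = 0
G(3) = mex{0,0} = 1
G(4) = mex{1,1,0} = 2
G(5) = mex{2,0,1} = 3
G(6) = mex{3,1,0} = 2
G(7) = mex{2,2,1,0} = 3
G_A(7) = 3.
Pile B, S = {3, 4, 5, 6}:
G(0) = 0
G(1) = mex{} = 0
G(2) = mex{} = 0
G(3) = mex{0} = 1
G(4) = mex{0,0} = 1
G(5) = mex{0,0,0} = 1
G(6) = mex{1,0,0,0} = 2
G(7) = mex{1,1,0,0} = 2
G(8) = mex{1,1,1,0} = 2
G(9) = mex{2,1,1,1} = 0
G(10) = mex{2,2,1,1} = 0
G(11) = mex{2,2,2,1} = 0
G(12) = mex{0,2,2,2} = 1
G(13) = mex{0,0,2,2} = 1
G(14) = mex{0,0,0,2} = 1
G(15) = mex{1,0,0,0} = 2
G(16) = mex{1,1,0,0} = 2
G(17) = mex{1,1,1,0} = 2
G(18) = mex{2,1,1,1} = 0
G(19) = mex{2,2,1,1} = 0
G(20) = mex{2,2,2,1} = 0
G(21) = mex{0,2,2,2} = 1
G(22) = mex{0,0,2,2} = 1
G(23) = mex{0,0,0,2} = 1
G_B(23) = 1.
Combined Grundy value = 3 ⊕ 1 = 2.

2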